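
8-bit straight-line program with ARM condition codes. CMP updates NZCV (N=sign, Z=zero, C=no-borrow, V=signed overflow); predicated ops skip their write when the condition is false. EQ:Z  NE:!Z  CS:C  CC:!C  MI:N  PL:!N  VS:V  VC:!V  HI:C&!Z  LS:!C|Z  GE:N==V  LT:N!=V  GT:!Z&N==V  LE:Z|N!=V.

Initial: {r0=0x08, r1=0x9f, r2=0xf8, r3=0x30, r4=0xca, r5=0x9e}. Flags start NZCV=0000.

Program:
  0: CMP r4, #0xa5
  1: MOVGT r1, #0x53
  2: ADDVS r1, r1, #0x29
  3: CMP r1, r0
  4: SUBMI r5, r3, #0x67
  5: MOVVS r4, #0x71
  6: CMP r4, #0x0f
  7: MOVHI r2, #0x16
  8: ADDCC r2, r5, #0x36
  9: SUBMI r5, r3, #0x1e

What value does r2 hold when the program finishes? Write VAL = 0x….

0: ✓ CMP  NZCV=0010
1: ✓ MOVGT  r1←0x53
2: · ADDVS
3: ✓ CMP  NZCV=0010
4: · SUBMI
5: · MOVVS
6: ✓ CMP  NZCV=1010
7: ✓ MOVHI  r2←0x16
8: · ADDCC
9: ✓ SUBMI  r5←0x12

VAL = 0x16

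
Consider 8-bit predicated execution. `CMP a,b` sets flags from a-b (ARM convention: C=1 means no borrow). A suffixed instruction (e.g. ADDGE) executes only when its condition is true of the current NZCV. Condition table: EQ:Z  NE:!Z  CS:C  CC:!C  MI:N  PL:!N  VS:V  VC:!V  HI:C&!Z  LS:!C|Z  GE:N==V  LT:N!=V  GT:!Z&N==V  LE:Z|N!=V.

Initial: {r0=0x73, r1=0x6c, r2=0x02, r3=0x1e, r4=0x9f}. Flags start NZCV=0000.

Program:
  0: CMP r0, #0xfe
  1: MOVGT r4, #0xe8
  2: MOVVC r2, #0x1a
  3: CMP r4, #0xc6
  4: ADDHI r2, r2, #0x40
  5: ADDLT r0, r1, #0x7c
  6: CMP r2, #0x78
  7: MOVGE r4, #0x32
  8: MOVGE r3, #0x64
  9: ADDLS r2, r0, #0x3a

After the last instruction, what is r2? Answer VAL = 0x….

VAL = 0xad

0: ✓ CMP  NZCV=0000
1: ✓ MOVGT  r4←0xe8
2: ✓ MOVVC  r2←0x1a
3: ✓ CMP  NZCV=0010
4: ✓ ADDHI  r2←0x5a
5: · ADDLT
6: ✓ CMP  NZCV=1000
7: · MOVGE
8: · MOVGE
9: ✓ ADDLS  r2←0xad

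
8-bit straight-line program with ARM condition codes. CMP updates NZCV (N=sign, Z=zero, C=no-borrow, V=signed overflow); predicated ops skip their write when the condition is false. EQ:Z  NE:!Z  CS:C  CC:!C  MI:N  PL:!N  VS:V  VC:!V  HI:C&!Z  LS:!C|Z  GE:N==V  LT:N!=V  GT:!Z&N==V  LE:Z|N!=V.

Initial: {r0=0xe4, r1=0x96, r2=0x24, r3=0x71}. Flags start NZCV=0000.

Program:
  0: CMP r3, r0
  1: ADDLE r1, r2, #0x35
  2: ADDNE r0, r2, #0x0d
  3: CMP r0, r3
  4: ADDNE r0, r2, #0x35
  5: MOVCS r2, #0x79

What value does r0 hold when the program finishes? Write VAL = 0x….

[0] flags=1001 → (cmp)
[1] flags=1001 LE?F → skip
[2] flags=1001 NE?T → r0=0x31
[3] flags=1000 → (cmp)
[4] flags=1000 NE?T → r0=0x59
[5] flags=1000 CS?F → skip

VAL = 0x59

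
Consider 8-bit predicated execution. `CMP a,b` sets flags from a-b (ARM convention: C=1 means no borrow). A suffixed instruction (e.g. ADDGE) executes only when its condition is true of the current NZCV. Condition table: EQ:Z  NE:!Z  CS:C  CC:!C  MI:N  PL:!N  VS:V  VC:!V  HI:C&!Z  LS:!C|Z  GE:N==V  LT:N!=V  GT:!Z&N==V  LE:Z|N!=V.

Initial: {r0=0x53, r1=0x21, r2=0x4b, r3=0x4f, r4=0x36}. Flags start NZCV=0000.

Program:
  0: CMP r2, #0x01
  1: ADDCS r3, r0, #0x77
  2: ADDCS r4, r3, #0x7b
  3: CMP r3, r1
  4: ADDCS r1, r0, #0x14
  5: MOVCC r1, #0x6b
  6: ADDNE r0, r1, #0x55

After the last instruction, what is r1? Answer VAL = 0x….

0: ✓ CMP  NZCV=0010
1: ✓ ADDCS  r3←0xca
2: ✓ ADDCS  r4←0x45
3: ✓ CMP  NZCV=1010
4: ✓ ADDCS  r1←0x67
5: · MOVCC
6: ✓ ADDNE  r0←0xbc

VAL = 0x67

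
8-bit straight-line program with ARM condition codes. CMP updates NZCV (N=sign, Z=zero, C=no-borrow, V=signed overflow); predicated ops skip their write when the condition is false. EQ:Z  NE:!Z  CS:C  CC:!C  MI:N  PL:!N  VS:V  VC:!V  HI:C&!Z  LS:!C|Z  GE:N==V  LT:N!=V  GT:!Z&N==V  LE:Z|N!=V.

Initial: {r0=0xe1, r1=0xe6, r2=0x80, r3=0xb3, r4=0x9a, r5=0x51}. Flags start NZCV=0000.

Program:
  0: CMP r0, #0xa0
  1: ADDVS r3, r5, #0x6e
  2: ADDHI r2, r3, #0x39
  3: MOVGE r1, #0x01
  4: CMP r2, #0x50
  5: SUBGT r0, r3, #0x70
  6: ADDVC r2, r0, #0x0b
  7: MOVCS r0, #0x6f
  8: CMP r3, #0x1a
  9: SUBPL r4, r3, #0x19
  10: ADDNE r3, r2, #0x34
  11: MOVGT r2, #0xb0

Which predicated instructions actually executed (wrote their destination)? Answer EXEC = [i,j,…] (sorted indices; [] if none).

EXEC = [2,3,6,7,10]

[0] flags=0010 → (cmp)
[1] flags=0010 VS?F → skip
[2] flags=0010 HI?T → r2=0xec
[3] flags=0010 GE?T → r1=0x01
[4] flags=1010 → (cmp)
[5] flags=1010 GT?F → skip
[6] flags=1010 VC?T → r2=0xec
[7] flags=1010 CS?T → r0=0x6f
[8] flags=1010 → (cmp)
[9] flags=1010 PL?F → skip
[10] flags=1010 NE?T → r3=0x20
[11] flags=1010 GT?F → skip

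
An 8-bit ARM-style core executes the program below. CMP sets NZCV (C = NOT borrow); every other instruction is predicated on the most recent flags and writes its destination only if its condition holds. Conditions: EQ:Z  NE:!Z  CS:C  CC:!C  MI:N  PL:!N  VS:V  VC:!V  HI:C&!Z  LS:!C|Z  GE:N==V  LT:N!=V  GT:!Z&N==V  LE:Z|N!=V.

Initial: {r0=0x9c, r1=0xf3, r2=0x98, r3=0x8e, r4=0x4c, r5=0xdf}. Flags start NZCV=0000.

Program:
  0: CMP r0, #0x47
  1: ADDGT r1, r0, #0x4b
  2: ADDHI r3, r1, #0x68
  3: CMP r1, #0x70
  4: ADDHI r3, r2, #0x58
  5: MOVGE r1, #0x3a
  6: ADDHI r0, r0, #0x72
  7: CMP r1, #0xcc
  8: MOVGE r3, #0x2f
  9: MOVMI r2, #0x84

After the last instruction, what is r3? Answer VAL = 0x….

VAL = 0x2f

[0] flags=0011 → (cmp)
[1] flags=0011 GT?F → skip
[2] flags=0011 HI?T → r3=0x5b
[3] flags=1010 → (cmp)
[4] flags=1010 HI?T → r3=0xf0
[5] flags=1010 GE?F → skip
[6] flags=1010 HI?T → r0=0x0e
[7] flags=0010 → (cmp)
[8] flags=0010 GE?T → r3=0x2f
[9] flags=0010 MI?F → skip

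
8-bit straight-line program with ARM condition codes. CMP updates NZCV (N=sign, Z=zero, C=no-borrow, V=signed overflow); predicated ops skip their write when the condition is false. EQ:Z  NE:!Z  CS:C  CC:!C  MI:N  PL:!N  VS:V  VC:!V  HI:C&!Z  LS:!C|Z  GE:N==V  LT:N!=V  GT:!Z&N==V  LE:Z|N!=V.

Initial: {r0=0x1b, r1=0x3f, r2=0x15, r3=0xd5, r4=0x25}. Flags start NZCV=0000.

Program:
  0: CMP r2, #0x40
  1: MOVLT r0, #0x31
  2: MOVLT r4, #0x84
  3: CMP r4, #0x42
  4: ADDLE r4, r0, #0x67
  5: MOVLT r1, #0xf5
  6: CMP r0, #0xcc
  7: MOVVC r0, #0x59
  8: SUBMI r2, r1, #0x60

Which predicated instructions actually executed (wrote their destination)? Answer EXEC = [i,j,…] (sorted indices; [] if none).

0: ✓ CMP  NZCV=1000
1: ✓ MOVLT  r0←0x31
2: ✓ MOVLT  r4←0x84
3: ✓ CMP  NZCV=0011
4: ✓ ADDLE  r4←0x98
5: ✓ MOVLT  r1←0xf5
6: ✓ CMP  NZCV=0000
7: ✓ MOVVC  r0←0x59
8: · SUBMI

EXEC = [1,2,4,5,7]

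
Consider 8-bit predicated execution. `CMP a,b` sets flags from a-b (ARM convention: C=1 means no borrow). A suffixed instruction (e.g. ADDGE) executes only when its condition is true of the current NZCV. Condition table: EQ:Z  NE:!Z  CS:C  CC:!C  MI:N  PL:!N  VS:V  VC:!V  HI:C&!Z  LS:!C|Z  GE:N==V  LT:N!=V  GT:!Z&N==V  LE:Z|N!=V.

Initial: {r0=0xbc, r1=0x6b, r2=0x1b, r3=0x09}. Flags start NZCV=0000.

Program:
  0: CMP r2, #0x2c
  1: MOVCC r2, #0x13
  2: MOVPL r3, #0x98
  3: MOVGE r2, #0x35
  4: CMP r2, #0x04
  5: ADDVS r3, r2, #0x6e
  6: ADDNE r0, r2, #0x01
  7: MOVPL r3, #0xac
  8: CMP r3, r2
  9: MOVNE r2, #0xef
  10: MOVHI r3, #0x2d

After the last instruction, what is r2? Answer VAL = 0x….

0: ✓ CMP  NZCV=1000
1: ✓ MOVCC  r2←0x13
2: · MOVPL
3: · MOVGE
4: ✓ CMP  NZCV=0010
5: · ADDVS
6: ✓ ADDNE  r0←0x14
7: ✓ MOVPL  r3←0xac
8: ✓ CMP  NZCV=1010
9: ✓ MOVNE  r2←0xef
10: ✓ MOVHI  r3←0x2d

VAL = 0xef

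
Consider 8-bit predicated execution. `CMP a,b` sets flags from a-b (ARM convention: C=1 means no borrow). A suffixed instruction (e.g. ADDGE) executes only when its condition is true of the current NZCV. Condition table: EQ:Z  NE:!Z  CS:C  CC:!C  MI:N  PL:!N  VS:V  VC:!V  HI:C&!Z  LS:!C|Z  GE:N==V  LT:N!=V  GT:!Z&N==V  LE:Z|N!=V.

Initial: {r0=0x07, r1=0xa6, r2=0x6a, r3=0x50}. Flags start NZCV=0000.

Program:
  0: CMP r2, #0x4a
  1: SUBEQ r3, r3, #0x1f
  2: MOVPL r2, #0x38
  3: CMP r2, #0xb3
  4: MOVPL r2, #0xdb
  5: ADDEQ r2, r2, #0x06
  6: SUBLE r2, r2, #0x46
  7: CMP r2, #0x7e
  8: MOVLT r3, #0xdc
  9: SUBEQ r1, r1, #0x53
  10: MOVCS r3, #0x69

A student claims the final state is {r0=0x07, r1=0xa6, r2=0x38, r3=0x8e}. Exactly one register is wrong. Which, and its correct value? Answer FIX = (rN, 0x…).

FIX = (r3, 0xdc)

[0] flags=0010 → (cmp)
[1] flags=0010 EQ?F → skip
[2] flags=0010 PL?T → r2=0x38
[3] flags=1001 → (cmp)
[4] flags=1001 PL?F → skip
[5] flags=1001 EQ?F → skip
[6] flags=1001 LE?F → skip
[7] flags=1000 → (cmp)
[8] flags=1000 LT?T → r3=0xdc
[9] flags=1000 EQ?F → skip
[10] flags=1000 CS?F → skip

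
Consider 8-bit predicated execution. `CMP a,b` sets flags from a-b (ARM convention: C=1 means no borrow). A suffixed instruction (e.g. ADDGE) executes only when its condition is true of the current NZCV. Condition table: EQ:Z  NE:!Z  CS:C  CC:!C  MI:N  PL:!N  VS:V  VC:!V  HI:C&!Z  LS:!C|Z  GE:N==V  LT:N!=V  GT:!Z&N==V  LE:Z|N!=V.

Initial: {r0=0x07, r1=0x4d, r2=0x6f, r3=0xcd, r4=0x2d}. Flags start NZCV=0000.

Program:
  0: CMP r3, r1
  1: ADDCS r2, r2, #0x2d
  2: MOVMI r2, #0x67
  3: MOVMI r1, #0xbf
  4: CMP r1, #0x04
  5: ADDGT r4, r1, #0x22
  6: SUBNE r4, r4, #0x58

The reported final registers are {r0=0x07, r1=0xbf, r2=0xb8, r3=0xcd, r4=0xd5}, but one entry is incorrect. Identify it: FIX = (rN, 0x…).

0: ✓ CMP  NZCV=1010
1: ✓ ADDCS  r2←0x9c
2: ✓ MOVMI  r2←0x67
3: ✓ MOVMI  r1←0xbf
4: ✓ CMP  NZCV=1010
5: · ADDGT
6: ✓ SUBNE  r4←0xd5

FIX = (r2, 0x67)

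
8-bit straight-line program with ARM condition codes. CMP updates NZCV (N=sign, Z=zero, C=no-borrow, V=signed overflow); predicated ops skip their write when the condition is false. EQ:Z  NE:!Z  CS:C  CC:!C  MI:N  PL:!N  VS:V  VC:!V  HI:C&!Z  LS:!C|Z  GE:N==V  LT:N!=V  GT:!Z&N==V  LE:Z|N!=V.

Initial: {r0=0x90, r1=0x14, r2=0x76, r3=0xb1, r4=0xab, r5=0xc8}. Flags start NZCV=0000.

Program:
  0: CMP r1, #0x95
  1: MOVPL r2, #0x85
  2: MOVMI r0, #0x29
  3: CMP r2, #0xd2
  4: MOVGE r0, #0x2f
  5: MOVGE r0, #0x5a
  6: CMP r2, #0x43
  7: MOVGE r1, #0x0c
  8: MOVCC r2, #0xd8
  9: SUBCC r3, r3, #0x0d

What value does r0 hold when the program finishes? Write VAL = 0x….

[0] flags=0000 → (cmp)
[1] flags=0000 PL?T → r2=0x85
[2] flags=0000 MI?F → skip
[3] flags=1000 → (cmp)
[4] flags=1000 GE?F → skip
[5] flags=1000 GE?F → skip
[6] flags=0011 → (cmp)
[7] flags=0011 GE?F → skip
[8] flags=0011 CC?F → skip
[9] flags=0011 CC?F → skip

VAL = 0x90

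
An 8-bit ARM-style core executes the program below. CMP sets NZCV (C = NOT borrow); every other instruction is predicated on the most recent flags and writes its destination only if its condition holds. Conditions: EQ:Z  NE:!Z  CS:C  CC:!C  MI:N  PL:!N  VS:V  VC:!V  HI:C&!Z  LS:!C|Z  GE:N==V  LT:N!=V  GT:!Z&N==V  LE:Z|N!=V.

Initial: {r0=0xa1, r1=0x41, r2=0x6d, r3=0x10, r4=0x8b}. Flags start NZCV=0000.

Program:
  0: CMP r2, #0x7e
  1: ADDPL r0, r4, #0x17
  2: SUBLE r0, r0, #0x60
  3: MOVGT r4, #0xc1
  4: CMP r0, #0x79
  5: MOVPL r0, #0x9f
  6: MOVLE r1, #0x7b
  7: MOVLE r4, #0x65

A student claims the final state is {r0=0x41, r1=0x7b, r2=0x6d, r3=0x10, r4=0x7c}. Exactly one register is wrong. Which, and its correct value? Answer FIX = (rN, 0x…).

[0] flags=1000 → (cmp)
[1] flags=1000 PL?F → skip
[2] flags=1000 LE?T → r0=0x41
[3] flags=1000 GT?F → skip
[4] flags=1000 → (cmp)
[5] flags=1000 PL?F → skip
[6] flags=1000 LE?T → r1=0x7b
[7] flags=1000 LE?T → r4=0x65

FIX = (r4, 0x65)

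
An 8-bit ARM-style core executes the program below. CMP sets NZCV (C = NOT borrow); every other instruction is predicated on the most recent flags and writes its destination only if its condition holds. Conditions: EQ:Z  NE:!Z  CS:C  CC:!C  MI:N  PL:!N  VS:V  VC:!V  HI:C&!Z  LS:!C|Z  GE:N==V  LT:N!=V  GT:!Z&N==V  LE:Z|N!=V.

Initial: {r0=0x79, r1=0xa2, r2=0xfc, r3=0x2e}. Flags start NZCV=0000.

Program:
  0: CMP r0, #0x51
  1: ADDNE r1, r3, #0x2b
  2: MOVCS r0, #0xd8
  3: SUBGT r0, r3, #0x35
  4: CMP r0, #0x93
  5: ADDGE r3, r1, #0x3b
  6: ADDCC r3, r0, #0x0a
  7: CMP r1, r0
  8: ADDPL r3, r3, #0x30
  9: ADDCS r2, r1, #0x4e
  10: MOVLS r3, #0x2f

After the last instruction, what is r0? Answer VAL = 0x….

VAL = 0xf9

0: ✓ CMP  NZCV=0010
1: ✓ ADDNE  r1←0x59
2: ✓ MOVCS  r0←0xd8
3: ✓ SUBGT  r0←0xf9
4: ✓ CMP  NZCV=0010
5: ✓ ADDGE  r3←0x94
6: · ADDCC
7: ✓ CMP  NZCV=0000
8: ✓ ADDPL  r3←0xc4
9: · ADDCS
10: ✓ MOVLS  r3←0x2f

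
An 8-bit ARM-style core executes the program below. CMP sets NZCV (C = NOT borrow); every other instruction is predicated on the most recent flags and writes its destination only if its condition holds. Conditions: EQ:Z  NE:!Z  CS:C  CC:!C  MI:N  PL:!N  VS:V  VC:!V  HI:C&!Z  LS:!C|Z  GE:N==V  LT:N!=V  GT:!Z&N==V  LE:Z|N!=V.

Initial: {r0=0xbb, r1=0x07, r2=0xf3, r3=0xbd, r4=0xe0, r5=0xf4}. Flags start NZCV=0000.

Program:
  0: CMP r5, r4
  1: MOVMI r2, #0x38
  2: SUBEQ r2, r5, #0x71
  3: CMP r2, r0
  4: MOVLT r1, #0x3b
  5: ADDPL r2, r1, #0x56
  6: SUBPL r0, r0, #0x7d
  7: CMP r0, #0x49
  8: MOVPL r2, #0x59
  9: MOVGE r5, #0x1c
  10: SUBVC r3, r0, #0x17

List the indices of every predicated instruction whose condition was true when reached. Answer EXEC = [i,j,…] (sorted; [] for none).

EXEC = [5,6,10]

[0] flags=0010 → (cmp)
[1] flags=0010 MI?F → skip
[2] flags=0010 EQ?F → skip
[3] flags=0010 → (cmp)
[4] flags=0010 LT?F → skip
[5] flags=0010 PL?T → r2=0x5d
[6] flags=0010 PL?T → r0=0x3e
[7] flags=1000 → (cmp)
[8] flags=1000 PL?F → skip
[9] flags=1000 GE?F → skip
[10] flags=1000 VC?T → r3=0x27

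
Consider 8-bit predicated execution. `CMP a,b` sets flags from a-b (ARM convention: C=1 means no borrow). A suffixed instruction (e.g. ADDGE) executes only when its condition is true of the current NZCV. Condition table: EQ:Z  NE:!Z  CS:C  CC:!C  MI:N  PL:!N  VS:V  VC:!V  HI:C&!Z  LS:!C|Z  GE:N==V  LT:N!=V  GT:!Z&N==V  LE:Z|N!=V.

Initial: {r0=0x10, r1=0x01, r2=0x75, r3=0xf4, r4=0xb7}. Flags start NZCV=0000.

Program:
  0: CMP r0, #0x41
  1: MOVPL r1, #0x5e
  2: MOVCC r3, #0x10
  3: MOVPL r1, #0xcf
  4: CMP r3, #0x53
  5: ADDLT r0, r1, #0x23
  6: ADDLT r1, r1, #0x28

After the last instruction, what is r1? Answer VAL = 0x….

[0] flags=1000 → (cmp)
[1] flags=1000 PL?F → skip
[2] flags=1000 CC?T → r3=0x10
[3] flags=1000 PL?F → skip
[4] flags=1000 → (cmp)
[5] flags=1000 LT?T → r0=0x24
[6] flags=1000 LT?T → r1=0x29

VAL = 0x29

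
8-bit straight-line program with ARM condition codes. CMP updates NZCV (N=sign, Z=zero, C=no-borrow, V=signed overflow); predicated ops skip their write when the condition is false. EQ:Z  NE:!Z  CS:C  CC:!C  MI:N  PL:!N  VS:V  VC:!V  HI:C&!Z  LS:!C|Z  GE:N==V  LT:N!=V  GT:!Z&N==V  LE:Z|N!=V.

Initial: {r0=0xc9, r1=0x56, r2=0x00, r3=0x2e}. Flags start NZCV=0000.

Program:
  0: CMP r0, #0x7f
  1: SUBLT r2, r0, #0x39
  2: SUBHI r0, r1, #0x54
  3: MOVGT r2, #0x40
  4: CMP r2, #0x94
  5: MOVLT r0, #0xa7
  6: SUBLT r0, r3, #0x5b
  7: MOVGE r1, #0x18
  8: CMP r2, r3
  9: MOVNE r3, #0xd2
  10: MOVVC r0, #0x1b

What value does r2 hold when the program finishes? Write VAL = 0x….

VAL = 0x90

0: ✓ CMP  NZCV=0011
1: ✓ SUBLT  r2←0x90
2: ✓ SUBHI  r0←0x02
3: · MOVGT
4: ✓ CMP  NZCV=1000
5: ✓ MOVLT  r0←0xa7
6: ✓ SUBLT  r0←0xd3
7: · MOVGE
8: ✓ CMP  NZCV=0011
9: ✓ MOVNE  r3←0xd2
10: · MOVVC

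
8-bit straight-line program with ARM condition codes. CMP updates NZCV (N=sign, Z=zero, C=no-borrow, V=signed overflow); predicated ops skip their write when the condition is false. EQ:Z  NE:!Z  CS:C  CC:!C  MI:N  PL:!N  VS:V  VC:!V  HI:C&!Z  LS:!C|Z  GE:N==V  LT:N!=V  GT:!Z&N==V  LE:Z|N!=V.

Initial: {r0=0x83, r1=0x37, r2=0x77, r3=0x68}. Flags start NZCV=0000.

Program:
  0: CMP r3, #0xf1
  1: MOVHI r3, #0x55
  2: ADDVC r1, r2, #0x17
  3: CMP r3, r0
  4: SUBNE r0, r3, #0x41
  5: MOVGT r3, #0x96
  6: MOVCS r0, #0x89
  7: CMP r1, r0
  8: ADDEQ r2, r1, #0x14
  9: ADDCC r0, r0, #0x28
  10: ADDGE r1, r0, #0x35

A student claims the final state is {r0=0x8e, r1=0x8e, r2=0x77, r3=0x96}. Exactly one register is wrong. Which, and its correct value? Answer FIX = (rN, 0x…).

FIX = (r0, 0x27)

0: ✓ CMP  NZCV=0000
1: · MOVHI
2: ✓ ADDVC  r1←0x8e
3: ✓ CMP  NZCV=1001
4: ✓ SUBNE  r0←0x27
5: ✓ MOVGT  r3←0x96
6: · MOVCS
7: ✓ CMP  NZCV=0011
8: · ADDEQ
9: · ADDCC
10: · ADDGE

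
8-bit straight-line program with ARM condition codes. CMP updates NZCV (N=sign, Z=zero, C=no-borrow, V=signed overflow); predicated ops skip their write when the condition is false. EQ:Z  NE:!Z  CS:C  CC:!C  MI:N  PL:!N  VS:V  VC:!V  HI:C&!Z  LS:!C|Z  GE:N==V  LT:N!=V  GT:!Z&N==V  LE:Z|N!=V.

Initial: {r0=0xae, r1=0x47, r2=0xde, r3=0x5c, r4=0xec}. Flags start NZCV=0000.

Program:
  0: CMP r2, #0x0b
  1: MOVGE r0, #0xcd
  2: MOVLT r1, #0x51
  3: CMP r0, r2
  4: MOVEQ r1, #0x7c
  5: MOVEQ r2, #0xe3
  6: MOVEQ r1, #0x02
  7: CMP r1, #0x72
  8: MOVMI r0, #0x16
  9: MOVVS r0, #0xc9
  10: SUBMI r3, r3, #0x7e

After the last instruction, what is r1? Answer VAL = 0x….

VAL = 0x51

0: ✓ CMP  NZCV=1010
1: · MOVGE
2: ✓ MOVLT  r1←0x51
3: ✓ CMP  NZCV=1000
4: · MOVEQ
5: · MOVEQ
6: · MOVEQ
7: ✓ CMP  NZCV=1000
8: ✓ MOVMI  r0←0x16
9: · MOVVS
10: ✓ SUBMI  r3←0xde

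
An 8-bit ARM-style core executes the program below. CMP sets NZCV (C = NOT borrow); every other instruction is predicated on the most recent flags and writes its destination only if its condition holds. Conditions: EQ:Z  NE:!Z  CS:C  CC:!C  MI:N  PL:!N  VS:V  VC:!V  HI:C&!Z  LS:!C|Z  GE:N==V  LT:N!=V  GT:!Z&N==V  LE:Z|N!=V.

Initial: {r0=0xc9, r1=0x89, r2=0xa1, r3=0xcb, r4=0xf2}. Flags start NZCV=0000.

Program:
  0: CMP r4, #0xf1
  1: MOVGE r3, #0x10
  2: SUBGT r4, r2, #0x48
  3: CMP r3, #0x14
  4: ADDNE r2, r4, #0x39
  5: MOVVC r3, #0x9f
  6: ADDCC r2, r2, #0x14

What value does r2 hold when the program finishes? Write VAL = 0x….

0: ✓ CMP  NZCV=0010
1: ✓ MOVGE  r3←0x10
2: ✓ SUBGT  r4←0x59
3: ✓ CMP  NZCV=1000
4: ✓ ADDNE  r2←0x92
5: ✓ MOVVC  r3←0x9f
6: ✓ ADDCC  r2←0xa6

VAL = 0xa6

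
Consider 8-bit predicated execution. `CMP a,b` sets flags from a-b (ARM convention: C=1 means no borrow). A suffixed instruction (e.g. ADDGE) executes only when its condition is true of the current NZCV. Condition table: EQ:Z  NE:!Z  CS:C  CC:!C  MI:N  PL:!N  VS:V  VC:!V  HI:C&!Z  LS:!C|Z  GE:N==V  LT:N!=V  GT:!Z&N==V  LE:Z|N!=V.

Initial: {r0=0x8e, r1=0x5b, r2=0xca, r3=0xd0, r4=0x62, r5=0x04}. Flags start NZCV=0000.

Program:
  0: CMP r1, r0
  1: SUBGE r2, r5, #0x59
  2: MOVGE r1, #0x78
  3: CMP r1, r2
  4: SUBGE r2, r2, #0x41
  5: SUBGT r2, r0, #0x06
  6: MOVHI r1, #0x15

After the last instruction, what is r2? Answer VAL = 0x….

VAL = 0x88

0: ✓ CMP  NZCV=1001
1: ✓ SUBGE  r2←0xab
2: ✓ MOVGE  r1←0x78
3: ✓ CMP  NZCV=1001
4: ✓ SUBGE  r2←0x6a
5: ✓ SUBGT  r2←0x88
6: · MOVHI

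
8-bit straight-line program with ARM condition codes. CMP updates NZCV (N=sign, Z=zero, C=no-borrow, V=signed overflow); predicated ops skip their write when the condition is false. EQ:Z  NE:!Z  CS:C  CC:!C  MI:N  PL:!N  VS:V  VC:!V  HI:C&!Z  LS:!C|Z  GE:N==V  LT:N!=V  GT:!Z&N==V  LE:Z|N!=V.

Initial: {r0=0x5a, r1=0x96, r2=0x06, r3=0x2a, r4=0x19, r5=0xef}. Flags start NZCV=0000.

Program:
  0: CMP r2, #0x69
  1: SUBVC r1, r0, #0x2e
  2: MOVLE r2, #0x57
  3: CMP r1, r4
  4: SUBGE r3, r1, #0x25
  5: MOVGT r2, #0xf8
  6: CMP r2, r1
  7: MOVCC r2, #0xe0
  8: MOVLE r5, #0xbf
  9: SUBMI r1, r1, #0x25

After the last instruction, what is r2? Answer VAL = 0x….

0: ✓ CMP  NZCV=1000
1: ✓ SUBVC  r1←0x2c
2: ✓ MOVLE  r2←0x57
3: ✓ CMP  NZCV=0010
4: ✓ SUBGE  r3←0x07
5: ✓ MOVGT  r2←0xf8
6: ✓ CMP  NZCV=1010
7: · MOVCC
8: ✓ MOVLE  r5←0xbf
9: ✓ SUBMI  r1←0x07

VAL = 0xf8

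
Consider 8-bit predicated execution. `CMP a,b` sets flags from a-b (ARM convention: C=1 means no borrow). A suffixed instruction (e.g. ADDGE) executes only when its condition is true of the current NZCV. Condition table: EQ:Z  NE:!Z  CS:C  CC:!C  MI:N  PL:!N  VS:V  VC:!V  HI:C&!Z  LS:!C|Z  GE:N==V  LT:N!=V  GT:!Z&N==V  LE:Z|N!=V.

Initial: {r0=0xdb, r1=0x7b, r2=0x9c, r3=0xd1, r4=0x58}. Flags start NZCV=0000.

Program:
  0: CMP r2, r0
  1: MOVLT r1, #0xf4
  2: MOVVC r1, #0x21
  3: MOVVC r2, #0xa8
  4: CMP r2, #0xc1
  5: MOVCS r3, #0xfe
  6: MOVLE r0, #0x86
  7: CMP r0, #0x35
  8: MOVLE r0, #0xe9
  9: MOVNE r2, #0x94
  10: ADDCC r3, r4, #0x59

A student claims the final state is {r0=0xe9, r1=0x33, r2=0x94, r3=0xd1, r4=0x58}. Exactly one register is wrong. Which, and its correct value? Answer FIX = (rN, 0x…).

FIX = (r1, 0x21)

0: ✓ CMP  NZCV=1000
1: ✓ MOVLT  r1←0xf4
2: ✓ MOVVC  r1←0x21
3: ✓ MOVVC  r2←0xa8
4: ✓ CMP  NZCV=1000
5: · MOVCS
6: ✓ MOVLE  r0←0x86
7: ✓ CMP  NZCV=0011
8: ✓ MOVLE  r0←0xe9
9: ✓ MOVNE  r2←0x94
10: · ADDCC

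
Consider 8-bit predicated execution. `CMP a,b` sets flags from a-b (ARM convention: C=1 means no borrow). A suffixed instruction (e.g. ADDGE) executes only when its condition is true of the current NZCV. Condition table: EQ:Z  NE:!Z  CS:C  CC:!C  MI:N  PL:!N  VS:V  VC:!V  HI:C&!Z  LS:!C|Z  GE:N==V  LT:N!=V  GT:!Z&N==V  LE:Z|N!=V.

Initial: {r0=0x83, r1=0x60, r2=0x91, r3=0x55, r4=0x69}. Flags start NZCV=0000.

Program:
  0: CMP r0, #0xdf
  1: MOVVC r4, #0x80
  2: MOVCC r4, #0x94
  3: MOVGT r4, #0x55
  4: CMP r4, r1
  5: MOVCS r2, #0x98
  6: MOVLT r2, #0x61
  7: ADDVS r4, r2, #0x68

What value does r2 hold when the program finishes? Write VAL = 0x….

0: ✓ CMP  NZCV=1000
1: ✓ MOVVC  r4←0x80
2: ✓ MOVCC  r4←0x94
3: · MOVGT
4: ✓ CMP  NZCV=0011
5: ✓ MOVCS  r2←0x98
6: ✓ MOVLT  r2←0x61
7: ✓ ADDVS  r4←0xc9

VAL = 0x61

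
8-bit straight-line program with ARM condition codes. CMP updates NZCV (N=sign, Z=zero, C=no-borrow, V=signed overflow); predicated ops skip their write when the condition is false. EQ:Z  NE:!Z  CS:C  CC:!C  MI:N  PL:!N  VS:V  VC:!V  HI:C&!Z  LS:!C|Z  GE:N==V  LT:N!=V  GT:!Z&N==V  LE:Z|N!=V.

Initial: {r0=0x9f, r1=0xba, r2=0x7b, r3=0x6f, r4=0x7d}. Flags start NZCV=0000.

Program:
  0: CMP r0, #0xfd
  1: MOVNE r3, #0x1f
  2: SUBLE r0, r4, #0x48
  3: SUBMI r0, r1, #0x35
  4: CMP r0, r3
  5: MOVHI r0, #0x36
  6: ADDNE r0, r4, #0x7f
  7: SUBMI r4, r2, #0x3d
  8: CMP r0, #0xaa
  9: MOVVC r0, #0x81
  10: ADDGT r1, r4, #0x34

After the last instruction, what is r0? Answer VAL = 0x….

0: ✓ CMP  NZCV=1000
1: ✓ MOVNE  r3←0x1f
2: ✓ SUBLE  r0←0x35
3: ✓ SUBMI  r0←0x85
4: ✓ CMP  NZCV=0011
5: ✓ MOVHI  r0←0x36
6: ✓ ADDNE  r0←0xfc
7: · SUBMI
8: ✓ CMP  NZCV=0010
9: ✓ MOVVC  r0←0x81
10: ✓ ADDGT  r1←0xb1

VAL = 0x81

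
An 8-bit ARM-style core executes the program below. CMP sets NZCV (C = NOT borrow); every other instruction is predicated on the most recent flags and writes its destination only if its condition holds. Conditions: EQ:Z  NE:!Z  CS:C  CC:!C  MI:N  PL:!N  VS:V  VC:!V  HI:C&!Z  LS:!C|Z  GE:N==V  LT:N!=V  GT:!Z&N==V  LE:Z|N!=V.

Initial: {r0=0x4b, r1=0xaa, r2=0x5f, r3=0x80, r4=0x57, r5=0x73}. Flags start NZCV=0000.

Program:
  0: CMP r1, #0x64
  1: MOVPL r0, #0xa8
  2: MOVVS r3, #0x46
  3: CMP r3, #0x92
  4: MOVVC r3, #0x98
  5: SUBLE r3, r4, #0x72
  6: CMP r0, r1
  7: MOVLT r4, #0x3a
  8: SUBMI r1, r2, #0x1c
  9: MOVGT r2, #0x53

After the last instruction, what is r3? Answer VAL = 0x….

VAL = 0x46

[0] flags=0011 → (cmp)
[1] flags=0011 PL?T → r0=0xa8
[2] flags=0011 VS?T → r3=0x46
[3] flags=1001 → (cmp)
[4] flags=1001 VC?F → skip
[5] flags=1001 LE?F → skip
[6] flags=1000 → (cmp)
[7] flags=1000 LT?T → r4=0x3a
[8] flags=1000 MI?T → r1=0x43
[9] flags=1000 GT?F → skip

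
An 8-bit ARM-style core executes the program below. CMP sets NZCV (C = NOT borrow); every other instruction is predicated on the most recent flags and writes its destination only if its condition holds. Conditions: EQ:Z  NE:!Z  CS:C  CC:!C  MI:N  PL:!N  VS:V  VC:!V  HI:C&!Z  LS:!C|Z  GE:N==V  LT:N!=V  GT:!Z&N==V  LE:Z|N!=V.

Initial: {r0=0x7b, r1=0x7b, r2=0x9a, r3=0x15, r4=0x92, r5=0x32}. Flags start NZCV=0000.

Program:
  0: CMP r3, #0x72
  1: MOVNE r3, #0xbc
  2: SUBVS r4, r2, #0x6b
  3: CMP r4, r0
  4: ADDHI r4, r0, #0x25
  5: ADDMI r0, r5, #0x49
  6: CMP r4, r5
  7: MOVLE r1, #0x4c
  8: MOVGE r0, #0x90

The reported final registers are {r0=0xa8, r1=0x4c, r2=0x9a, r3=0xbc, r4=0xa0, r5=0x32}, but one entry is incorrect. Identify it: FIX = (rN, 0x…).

FIX = (r0, 0x7b)

[0] flags=1000 → (cmp)
[1] flags=1000 NE?T → r3=0xbc
[2] flags=1000 VS?F → skip
[3] flags=0011 → (cmp)
[4] flags=0011 HI?T → r4=0xa0
[5] flags=0011 MI?F → skip
[6] flags=0011 → (cmp)
[7] flags=0011 LE?T → r1=0x4c
[8] flags=0011 GE?F → skip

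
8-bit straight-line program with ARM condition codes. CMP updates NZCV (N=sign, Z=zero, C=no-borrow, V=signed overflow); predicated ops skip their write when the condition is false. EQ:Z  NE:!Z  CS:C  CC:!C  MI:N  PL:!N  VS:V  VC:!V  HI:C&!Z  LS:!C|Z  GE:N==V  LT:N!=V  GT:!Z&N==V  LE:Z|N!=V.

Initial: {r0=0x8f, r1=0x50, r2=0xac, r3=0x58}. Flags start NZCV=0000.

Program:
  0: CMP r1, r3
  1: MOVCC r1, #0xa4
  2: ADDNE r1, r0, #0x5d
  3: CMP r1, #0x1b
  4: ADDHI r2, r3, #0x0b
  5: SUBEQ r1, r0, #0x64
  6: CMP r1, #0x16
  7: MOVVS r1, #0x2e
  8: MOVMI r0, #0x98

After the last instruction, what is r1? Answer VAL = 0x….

VAL = 0xec

[0] flags=1000 → (cmp)
[1] flags=1000 CC?T → r1=0xa4
[2] flags=1000 NE?T → r1=0xec
[3] flags=1010 → (cmp)
[4] flags=1010 HI?T → r2=0x63
[5] flags=1010 EQ?F → skip
[6] flags=1010 → (cmp)
[7] flags=1010 VS?F → skip
[8] flags=1010 MI?T → r0=0x98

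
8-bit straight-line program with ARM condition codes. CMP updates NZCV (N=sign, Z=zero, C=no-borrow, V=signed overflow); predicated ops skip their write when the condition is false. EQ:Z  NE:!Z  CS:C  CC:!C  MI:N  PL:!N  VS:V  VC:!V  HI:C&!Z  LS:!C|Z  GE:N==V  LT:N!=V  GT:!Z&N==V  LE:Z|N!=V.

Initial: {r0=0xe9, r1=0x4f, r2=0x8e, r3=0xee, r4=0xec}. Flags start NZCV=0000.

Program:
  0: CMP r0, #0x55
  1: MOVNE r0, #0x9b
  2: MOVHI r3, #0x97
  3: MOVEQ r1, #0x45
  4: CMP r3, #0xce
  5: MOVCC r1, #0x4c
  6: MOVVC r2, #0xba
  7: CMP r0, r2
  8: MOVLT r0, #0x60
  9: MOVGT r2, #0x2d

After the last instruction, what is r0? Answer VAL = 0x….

VAL = 0x60

[0] flags=1010 → (cmp)
[1] flags=1010 NE?T → r0=0x9b
[2] flags=1010 HI?T → r3=0x97
[3] flags=1010 EQ?F → skip
[4] flags=1000 → (cmp)
[5] flags=1000 CC?T → r1=0x4c
[6] flags=1000 VC?T → r2=0xba
[7] flags=1000 → (cmp)
[8] flags=1000 LT?T → r0=0x60
[9] flags=1000 GT?F → skip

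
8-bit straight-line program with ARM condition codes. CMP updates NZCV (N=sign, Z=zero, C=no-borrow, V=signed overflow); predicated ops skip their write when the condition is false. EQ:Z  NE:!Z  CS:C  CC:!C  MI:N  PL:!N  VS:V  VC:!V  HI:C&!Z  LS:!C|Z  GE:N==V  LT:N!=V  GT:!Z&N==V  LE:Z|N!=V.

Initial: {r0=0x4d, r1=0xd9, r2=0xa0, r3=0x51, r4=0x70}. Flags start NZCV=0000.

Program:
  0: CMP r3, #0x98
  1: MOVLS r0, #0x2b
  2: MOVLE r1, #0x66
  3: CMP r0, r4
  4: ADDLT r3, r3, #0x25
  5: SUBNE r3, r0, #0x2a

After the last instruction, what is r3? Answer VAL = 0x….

0: ✓ CMP  NZCV=1001
1: ✓ MOVLS  r0←0x2b
2: · MOVLE
3: ✓ CMP  NZCV=1000
4: ✓ ADDLT  r3←0x76
5: ✓ SUBNE  r3←0x01

VAL = 0x01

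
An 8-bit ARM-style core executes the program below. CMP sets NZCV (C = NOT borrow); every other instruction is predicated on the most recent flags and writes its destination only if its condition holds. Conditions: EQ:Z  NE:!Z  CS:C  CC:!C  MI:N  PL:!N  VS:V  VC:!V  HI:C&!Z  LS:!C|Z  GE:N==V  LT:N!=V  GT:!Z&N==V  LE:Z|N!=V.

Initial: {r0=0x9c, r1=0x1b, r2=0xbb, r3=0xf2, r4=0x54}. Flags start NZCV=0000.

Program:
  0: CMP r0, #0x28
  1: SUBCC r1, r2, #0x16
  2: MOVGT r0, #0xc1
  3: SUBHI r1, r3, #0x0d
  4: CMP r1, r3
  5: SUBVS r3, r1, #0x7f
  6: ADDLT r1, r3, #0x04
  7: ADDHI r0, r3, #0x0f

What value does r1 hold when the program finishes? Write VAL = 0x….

0: ✓ CMP  NZCV=0011
1: · SUBCC
2: · MOVGT
3: ✓ SUBHI  r1←0xe5
4: ✓ CMP  NZCV=1000
5: · SUBVS
6: ✓ ADDLT  r1←0xf6
7: · ADDHI

VAL = 0xf6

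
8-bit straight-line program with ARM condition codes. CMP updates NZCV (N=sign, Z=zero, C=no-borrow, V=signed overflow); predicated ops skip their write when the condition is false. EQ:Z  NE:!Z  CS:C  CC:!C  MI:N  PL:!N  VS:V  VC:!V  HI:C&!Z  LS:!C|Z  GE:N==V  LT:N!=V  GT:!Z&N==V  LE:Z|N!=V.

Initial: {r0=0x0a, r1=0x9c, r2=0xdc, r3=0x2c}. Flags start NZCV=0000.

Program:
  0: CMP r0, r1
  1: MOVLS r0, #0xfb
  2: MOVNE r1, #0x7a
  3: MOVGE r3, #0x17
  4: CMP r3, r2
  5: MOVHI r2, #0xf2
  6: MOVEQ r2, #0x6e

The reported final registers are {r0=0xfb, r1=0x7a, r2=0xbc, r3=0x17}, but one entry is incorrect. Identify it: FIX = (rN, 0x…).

FIX = (r2, 0xdc)

[0] flags=0000 → (cmp)
[1] flags=0000 LS?T → r0=0xfb
[2] flags=0000 NE?T → r1=0x7a
[3] flags=0000 GE?T → r3=0x17
[4] flags=0000 → (cmp)
[5] flags=0000 HI?F → skip
[6] flags=0000 EQ?F → skip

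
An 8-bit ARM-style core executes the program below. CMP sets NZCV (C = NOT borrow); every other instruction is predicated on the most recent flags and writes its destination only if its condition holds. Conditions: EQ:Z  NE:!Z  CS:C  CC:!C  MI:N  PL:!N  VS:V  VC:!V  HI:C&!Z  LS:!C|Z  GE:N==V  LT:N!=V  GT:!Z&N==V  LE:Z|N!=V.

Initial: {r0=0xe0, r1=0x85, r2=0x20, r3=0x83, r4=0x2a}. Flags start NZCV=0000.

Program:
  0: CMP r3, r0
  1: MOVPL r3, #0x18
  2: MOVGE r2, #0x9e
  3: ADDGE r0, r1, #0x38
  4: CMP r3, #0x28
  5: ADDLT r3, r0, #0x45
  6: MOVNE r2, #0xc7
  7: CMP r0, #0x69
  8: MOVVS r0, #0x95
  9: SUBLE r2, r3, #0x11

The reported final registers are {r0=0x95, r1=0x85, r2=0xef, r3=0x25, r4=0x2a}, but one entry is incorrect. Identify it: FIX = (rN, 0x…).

FIX = (r2, 0x14)

[0] flags=1000 → (cmp)
[1] flags=1000 PL?F → skip
[2] flags=1000 GE?F → skip
[3] flags=1000 GE?F → skip
[4] flags=0011 → (cmp)
[5] flags=0011 LT?T → r3=0x25
[6] flags=0011 NE?T → r2=0xc7
[7] flags=0011 → (cmp)
[8] flags=0011 VS?T → r0=0x95
[9] flags=0011 LE?T → r2=0x14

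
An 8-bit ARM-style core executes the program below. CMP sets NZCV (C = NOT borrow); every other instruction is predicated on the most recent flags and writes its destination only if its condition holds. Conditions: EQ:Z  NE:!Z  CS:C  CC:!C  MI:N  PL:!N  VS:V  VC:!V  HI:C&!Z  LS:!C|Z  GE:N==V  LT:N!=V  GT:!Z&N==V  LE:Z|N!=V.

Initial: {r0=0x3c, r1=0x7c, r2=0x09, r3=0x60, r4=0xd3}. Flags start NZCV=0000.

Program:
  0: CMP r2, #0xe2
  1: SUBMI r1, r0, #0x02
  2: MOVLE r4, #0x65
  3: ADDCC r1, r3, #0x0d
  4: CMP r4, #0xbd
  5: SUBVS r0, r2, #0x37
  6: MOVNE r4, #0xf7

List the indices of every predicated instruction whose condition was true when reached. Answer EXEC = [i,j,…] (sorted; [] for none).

[0] flags=0000 → (cmp)
[1] flags=0000 MI?F → skip
[2] flags=0000 LE?F → skip
[3] flags=0000 CC?T → r1=0x6d
[4] flags=0010 → (cmp)
[5] flags=0010 VS?F → skip
[6] flags=0010 NE?T → r4=0xf7

EXEC = [3,6]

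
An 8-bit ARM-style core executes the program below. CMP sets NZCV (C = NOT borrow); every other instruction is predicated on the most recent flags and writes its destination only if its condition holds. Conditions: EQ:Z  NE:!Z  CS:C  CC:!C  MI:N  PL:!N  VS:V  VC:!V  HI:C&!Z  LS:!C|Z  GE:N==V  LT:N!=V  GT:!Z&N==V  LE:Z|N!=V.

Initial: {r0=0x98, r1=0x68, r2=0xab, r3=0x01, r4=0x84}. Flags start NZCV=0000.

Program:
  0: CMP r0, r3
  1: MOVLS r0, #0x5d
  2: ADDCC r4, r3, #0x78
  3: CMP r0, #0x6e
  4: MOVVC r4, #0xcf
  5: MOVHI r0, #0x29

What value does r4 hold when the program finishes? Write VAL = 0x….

VAL = 0x84

0: ✓ CMP  NZCV=1010
1: · MOVLS
2: · ADDCC
3: ✓ CMP  NZCV=0011
4: · MOVVC
5: ✓ MOVHI  r0←0x29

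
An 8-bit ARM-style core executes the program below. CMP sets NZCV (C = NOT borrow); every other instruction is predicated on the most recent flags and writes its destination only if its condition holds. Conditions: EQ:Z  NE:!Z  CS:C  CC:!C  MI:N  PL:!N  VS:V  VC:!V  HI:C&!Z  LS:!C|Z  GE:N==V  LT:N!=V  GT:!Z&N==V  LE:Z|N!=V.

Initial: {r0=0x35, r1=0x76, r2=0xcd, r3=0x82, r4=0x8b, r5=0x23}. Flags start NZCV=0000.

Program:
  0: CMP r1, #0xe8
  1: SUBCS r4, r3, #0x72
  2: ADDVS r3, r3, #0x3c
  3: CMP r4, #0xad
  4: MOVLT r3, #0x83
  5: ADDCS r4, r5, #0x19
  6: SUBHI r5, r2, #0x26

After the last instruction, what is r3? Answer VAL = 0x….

VAL = 0x83

0: ✓ CMP  NZCV=1001
1: · SUBCS
2: ✓ ADDVS  r3←0xbe
3: ✓ CMP  NZCV=1000
4: ✓ MOVLT  r3←0x83
5: · ADDCS
6: · SUBHI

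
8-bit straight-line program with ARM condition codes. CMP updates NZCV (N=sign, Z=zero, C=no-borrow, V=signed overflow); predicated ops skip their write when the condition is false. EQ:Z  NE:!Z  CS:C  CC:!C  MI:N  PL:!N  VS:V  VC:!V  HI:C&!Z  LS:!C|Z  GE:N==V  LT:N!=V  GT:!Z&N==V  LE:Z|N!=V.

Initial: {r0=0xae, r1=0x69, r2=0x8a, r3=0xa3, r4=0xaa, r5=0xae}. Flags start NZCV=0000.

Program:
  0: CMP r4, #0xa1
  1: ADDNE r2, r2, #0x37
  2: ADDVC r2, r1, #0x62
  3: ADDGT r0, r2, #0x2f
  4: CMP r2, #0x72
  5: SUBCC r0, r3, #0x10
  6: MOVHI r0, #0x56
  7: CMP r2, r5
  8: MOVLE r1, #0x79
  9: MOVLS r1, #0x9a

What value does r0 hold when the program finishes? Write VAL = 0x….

0: ✓ CMP  NZCV=0010
1: ✓ ADDNE  r2←0xc1
2: ✓ ADDVC  r2←0xcb
3: ✓ ADDGT  r0←0xfa
4: ✓ CMP  NZCV=0011
5: · SUBCC
6: ✓ MOVHI  r0←0x56
7: ✓ CMP  NZCV=0010
8: · MOVLE
9: · MOVLS

VAL = 0x56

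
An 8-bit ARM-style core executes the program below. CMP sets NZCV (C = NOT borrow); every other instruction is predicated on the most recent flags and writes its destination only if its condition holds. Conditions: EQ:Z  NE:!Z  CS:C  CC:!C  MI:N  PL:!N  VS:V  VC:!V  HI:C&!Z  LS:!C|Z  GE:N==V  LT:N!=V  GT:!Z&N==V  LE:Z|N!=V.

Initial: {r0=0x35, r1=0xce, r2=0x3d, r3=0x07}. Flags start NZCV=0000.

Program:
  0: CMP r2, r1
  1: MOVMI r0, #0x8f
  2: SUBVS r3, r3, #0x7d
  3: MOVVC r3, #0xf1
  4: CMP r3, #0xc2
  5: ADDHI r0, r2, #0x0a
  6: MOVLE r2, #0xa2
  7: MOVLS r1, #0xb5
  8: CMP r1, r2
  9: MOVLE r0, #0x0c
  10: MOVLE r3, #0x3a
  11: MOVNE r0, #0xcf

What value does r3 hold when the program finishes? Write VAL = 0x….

0: ✓ CMP  NZCV=0000
1: · MOVMI
2: · SUBVS
3: ✓ MOVVC  r3←0xf1
4: ✓ CMP  NZCV=0010
5: ✓ ADDHI  r0←0x47
6: · MOVLE
7: · MOVLS
8: ✓ CMP  NZCV=1010
9: ✓ MOVLE  r0←0x0c
10: ✓ MOVLE  r3←0x3a
11: ✓ MOVNE  r0←0xcf

VAL = 0x3a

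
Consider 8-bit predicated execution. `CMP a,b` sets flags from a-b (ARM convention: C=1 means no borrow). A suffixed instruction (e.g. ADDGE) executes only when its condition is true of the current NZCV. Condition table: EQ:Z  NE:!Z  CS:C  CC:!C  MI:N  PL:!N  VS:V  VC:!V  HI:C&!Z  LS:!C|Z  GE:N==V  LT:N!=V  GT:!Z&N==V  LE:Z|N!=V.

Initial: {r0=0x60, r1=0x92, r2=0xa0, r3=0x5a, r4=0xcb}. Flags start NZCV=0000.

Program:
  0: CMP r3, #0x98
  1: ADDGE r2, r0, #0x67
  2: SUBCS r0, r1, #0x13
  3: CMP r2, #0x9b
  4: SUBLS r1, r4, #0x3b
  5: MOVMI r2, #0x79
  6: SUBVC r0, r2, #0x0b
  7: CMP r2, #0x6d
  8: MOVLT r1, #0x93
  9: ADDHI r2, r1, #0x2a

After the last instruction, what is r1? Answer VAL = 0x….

VAL = 0x93

[0] flags=1001 → (cmp)
[1] flags=1001 GE?T → r2=0xc7
[2] flags=1001 CS?F → skip
[3] flags=0010 → (cmp)
[4] flags=0010 LS?F → skip
[5] flags=0010 MI?F → skip
[6] flags=0010 VC?T → r0=0xbc
[7] flags=0011 → (cmp)
[8] flags=0011 LT?T → r1=0x93
[9] flags=0011 HI?T → r2=0xbd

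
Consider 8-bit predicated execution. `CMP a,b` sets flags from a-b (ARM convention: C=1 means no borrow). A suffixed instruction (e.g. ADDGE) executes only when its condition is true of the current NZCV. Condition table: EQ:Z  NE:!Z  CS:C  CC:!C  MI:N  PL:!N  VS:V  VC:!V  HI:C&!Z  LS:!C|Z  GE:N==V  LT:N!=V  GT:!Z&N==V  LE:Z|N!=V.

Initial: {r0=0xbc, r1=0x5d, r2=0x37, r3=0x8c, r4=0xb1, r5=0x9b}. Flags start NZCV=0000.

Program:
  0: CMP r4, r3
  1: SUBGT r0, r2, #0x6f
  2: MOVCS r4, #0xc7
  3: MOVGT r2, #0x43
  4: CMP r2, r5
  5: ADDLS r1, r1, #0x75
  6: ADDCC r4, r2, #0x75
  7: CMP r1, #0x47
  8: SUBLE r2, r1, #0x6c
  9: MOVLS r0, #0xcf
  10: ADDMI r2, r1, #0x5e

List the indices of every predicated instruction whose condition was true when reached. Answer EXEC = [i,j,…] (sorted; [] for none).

EXEC = [1,2,3,5,6,8,10]

0: ✓ CMP  NZCV=0010
1: ✓ SUBGT  r0←0xc8
2: ✓ MOVCS  r4←0xc7
3: ✓ MOVGT  r2←0x43
4: ✓ CMP  NZCV=1001
5: ✓ ADDLS  r1←0xd2
6: ✓ ADDCC  r4←0xb8
7: ✓ CMP  NZCV=1010
8: ✓ SUBLE  r2←0x66
9: · MOVLS
10: ✓ ADDMI  r2←0x30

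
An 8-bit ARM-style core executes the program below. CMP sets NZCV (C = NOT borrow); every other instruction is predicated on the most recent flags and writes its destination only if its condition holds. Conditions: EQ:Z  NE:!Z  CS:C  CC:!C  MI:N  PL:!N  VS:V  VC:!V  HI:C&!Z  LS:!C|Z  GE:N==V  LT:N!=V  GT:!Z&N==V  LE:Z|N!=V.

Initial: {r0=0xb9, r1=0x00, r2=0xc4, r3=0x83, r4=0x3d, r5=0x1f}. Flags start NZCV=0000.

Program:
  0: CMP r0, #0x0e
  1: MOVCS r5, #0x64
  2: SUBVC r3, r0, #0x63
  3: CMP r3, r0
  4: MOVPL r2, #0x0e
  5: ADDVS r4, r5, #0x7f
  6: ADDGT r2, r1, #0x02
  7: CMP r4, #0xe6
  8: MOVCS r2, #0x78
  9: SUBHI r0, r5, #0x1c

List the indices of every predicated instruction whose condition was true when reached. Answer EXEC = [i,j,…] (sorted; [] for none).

EXEC = [1,2,5,6]

[0] flags=1010 → (cmp)
[1] flags=1010 CS?T → r5=0x64
[2] flags=1010 VC?T → r3=0x56
[3] flags=1001 → (cmp)
[4] flags=1001 PL?F → skip
[5] flags=1001 VS?T → r4=0xe3
[6] flags=1001 GT?T → r2=0x02
[7] flags=1000 → (cmp)
[8] flags=1000 CS?F → skip
[9] flags=1000 HI?F → skip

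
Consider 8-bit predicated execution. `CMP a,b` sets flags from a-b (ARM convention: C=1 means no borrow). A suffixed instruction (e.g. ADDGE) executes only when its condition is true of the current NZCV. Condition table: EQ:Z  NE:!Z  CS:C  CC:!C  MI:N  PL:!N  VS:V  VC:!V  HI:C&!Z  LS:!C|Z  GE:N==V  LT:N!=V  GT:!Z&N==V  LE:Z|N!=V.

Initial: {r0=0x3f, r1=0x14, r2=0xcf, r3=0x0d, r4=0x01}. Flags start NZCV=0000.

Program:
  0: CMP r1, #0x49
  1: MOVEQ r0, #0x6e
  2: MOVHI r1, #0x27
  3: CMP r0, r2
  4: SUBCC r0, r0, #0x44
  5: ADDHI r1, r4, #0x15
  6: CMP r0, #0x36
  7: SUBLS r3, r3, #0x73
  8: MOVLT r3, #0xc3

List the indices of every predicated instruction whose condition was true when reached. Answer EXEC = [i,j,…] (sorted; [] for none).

0: ✓ CMP  NZCV=1000
1: · MOVEQ
2: · MOVHI
3: ✓ CMP  NZCV=0000
4: ✓ SUBCC  r0←0xfb
5: · ADDHI
6: ✓ CMP  NZCV=1010
7: · SUBLS
8: ✓ MOVLT  r3←0xc3

EXEC = [4,8]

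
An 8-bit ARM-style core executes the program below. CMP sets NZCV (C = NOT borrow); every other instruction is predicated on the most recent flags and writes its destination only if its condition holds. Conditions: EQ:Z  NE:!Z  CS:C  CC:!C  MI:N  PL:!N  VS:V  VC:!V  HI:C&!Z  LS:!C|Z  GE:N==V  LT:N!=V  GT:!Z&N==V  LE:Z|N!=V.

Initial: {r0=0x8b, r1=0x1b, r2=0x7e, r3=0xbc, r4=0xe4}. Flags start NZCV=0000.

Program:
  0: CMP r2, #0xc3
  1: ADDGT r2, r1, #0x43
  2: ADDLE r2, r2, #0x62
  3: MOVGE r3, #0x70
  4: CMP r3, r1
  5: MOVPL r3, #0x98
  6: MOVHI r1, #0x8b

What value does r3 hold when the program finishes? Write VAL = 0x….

0: ✓ CMP  NZCV=1001
1: ✓ ADDGT  r2←0x5e
2: · ADDLE
3: ✓ MOVGE  r3←0x70
4: ✓ CMP  NZCV=0010
5: ✓ MOVPL  r3←0x98
6: ✓ MOVHI  r1←0x8b

VAL = 0x98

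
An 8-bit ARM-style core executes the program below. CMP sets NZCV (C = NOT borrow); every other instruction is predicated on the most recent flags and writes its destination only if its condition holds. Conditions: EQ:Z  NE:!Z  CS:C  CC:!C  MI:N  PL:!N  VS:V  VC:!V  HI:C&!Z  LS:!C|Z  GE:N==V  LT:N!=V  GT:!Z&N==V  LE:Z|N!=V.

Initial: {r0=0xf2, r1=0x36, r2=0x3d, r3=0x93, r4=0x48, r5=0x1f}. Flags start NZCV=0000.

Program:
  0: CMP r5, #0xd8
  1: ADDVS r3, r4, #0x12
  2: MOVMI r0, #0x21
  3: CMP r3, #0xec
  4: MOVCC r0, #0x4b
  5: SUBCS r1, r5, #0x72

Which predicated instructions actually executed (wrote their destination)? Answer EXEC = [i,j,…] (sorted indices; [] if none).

[0] flags=0000 → (cmp)
[1] flags=0000 VS?F → skip
[2] flags=0000 MI?F → skip
[3] flags=1000 → (cmp)
[4] flags=1000 CC?T → r0=0x4b
[5] flags=1000 CS?F → skip

EXEC = [4]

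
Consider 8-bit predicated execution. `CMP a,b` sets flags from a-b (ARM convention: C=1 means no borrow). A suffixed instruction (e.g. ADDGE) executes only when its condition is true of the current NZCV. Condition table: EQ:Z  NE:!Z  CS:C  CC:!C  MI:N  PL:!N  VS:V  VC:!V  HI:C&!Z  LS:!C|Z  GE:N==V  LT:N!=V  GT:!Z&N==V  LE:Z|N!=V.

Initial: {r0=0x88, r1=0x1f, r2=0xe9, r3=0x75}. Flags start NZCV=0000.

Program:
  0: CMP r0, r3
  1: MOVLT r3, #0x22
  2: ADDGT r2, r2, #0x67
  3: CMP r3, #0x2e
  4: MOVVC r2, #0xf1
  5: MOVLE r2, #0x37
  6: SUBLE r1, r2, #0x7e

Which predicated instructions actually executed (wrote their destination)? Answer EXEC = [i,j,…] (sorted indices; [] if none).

[0] flags=0011 → (cmp)
[1] flags=0011 LT?T → r3=0x22
[2] flags=0011 GT?F → skip
[3] flags=1000 → (cmp)
[4] flags=1000 VC?T → r2=0xf1
[5] flags=1000 LE?T → r2=0x37
[6] flags=1000 LE?T → r1=0xb9

EXEC = [1,4,5,6]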